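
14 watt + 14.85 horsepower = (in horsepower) 14.87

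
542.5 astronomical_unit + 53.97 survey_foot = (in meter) 8.116e+13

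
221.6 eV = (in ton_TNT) 8.486e-27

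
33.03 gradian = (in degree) 29.73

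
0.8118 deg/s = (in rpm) 0.1353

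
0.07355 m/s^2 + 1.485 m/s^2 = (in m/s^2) 1.559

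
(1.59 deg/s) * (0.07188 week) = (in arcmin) 4.147e+06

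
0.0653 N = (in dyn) 6530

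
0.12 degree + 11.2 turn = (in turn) 11.2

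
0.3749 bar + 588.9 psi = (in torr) 3.074e+04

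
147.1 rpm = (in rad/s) 15.4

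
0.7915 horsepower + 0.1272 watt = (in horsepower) 0.7917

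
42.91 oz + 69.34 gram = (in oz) 45.36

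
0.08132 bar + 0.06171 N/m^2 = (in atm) 0.08026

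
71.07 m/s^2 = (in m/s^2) 71.07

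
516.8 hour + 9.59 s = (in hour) 516.8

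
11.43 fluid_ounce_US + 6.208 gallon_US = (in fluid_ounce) 806.1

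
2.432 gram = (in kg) 0.002432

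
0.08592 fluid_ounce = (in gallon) 0.0006712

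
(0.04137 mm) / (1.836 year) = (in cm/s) 7.145e-11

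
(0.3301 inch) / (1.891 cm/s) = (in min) 0.00739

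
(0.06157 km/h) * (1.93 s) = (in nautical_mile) 1.782e-05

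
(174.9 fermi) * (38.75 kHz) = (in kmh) 2.44e-08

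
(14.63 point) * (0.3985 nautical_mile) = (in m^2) 3.809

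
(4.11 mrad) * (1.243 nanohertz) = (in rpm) 4.878e-11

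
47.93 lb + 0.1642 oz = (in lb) 47.94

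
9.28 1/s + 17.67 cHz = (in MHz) 9.457e-06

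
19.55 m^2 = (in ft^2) 210.4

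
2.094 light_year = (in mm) 1.981e+19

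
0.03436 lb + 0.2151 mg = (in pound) 0.03436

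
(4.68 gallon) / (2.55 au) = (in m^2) 4.644e-14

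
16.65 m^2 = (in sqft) 179.2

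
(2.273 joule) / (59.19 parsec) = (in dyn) 1.245e-13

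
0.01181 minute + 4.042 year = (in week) 210.8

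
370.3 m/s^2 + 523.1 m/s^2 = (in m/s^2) 893.4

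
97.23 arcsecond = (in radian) 0.0004714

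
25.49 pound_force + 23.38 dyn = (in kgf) 11.56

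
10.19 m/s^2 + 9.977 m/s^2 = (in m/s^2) 20.17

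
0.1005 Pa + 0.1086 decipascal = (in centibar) 0.0001114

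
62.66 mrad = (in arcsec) 1.292e+04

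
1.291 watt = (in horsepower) 0.001731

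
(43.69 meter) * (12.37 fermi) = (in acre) 1.335e-16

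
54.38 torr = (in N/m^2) 7250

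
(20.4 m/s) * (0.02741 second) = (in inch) 22.01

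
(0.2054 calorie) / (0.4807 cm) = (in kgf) 18.23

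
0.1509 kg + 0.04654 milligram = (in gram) 150.9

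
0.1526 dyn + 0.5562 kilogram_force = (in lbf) 1.226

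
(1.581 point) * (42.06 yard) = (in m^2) 0.02145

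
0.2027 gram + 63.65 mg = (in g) 0.2663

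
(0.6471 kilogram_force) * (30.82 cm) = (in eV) 1.221e+19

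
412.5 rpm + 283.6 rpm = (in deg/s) 4177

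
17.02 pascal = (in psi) 0.002469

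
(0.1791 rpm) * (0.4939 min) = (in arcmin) 1911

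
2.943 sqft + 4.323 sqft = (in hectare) 6.75e-05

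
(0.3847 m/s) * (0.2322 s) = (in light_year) 9.442e-18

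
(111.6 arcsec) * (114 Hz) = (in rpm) 0.589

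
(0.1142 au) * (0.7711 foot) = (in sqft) 4.322e+10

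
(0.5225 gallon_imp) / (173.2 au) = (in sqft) 9.868e-16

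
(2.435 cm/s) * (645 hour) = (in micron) 5.654e+10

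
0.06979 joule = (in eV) 4.356e+17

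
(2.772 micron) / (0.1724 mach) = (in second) 4.722e-08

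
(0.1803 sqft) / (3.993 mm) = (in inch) 165.2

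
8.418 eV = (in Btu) 1.278e-21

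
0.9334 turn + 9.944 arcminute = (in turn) 0.9339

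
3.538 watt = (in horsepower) 0.004745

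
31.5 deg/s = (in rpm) 5.25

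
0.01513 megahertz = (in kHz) 15.13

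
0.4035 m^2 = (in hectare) 4.035e-05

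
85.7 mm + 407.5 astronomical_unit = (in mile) 3.788e+10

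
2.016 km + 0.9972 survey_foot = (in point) 5.716e+06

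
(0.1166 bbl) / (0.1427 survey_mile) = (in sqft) 0.0008689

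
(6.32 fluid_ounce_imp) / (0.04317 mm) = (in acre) 0.001028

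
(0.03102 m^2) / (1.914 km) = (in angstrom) 1.621e+05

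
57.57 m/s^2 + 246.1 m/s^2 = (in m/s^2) 303.7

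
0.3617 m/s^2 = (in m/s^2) 0.3617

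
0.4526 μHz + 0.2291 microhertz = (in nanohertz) 681.7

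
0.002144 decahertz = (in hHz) 0.0002144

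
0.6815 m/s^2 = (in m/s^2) 0.6815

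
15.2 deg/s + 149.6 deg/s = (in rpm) 27.47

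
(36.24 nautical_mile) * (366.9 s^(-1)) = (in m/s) 2.463e+07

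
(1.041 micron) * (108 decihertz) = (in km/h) 4.047e-05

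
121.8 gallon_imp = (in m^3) 0.5537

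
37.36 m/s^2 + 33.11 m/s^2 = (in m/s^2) 70.47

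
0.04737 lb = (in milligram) 2.149e+04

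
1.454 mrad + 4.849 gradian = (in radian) 0.07762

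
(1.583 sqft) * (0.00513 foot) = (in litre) 0.23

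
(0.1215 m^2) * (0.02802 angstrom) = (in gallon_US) 8.994e-11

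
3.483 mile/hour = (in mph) 3.483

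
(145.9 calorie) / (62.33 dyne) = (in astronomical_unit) 6.547e-06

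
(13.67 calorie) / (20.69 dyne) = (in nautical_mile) 149.3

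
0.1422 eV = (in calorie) 5.445e-21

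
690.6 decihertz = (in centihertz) 6906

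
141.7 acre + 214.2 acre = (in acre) 355.9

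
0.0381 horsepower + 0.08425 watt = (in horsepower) 0.03821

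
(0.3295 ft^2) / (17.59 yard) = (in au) 1.272e-14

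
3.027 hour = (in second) 1.09e+04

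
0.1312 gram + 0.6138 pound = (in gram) 278.5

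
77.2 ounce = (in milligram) 2.189e+06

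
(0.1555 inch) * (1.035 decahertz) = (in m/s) 0.04088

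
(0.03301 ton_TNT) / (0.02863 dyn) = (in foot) 1.583e+15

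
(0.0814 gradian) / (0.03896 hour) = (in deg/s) 0.0005223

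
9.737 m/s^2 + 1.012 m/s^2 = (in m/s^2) 10.75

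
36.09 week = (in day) 252.6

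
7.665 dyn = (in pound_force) 1.723e-05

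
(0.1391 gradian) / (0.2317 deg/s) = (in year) 1.713e-08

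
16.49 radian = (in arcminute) 5.669e+04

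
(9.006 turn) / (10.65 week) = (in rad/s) 8.785e-06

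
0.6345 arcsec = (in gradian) 0.0001958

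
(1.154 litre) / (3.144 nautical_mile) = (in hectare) 1.982e-11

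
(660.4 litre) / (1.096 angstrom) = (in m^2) 6.026e+09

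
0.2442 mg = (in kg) 2.442e-07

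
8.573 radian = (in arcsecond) 1.768e+06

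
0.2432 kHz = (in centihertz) 2.432e+04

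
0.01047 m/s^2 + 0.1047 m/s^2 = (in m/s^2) 0.1152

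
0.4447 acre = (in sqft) 1.937e+04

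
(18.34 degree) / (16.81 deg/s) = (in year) 3.46e-08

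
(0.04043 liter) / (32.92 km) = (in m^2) 1.228e-09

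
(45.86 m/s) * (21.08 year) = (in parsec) 9.88e-07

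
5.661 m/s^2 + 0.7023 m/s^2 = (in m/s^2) 6.363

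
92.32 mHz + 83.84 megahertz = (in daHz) 8.384e+06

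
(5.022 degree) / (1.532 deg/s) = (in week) 5.42e-06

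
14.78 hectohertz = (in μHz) 1.478e+09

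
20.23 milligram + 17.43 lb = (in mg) 7.906e+06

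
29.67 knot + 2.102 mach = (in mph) 1635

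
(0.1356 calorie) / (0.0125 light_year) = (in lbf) 1.079e-15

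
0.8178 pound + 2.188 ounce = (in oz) 15.27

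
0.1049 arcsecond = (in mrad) 0.0005086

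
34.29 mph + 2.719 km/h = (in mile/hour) 35.98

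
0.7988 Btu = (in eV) 5.26e+21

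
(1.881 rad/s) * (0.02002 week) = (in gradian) 1.45e+06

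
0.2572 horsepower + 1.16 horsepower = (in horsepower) 1.417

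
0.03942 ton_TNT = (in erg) 1.649e+15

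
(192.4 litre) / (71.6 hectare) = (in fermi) 2.687e+08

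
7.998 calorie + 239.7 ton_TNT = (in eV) 6.26e+30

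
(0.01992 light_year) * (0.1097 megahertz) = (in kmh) 7.443e+19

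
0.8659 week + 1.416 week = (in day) 15.97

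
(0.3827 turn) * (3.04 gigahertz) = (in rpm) 6.98e+10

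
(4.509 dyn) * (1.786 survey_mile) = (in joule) 0.1296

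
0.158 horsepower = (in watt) 117.8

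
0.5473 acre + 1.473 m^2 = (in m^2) 2216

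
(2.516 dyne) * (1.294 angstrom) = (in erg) 3.256e-08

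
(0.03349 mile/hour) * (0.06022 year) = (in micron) 2.843e+10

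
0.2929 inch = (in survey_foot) 0.02441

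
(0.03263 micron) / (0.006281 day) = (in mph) 1.345e-10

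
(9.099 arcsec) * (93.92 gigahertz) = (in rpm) 3.956e+07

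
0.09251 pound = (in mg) 4.196e+04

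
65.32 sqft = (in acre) 0.0015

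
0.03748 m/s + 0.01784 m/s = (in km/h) 0.1992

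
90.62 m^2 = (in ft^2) 975.4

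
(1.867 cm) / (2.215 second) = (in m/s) 0.008429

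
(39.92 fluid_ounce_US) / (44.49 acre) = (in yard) 7.171e-09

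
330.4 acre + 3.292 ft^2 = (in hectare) 133.7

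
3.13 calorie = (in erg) 1.31e+08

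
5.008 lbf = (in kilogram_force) 2.272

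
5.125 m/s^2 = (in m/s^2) 5.125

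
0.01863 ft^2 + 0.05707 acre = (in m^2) 231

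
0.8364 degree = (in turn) 0.002323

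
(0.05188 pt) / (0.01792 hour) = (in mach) 8.332e-10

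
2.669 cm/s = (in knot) 0.05188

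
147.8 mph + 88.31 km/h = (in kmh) 326.2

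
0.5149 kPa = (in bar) 0.005149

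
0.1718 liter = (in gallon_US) 0.04538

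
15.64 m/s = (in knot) 30.4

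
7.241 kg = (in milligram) 7.241e+06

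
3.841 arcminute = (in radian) 0.001117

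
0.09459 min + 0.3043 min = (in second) 23.93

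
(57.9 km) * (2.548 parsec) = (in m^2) 4.552e+21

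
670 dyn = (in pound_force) 0.001506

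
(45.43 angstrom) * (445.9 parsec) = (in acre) 1.545e+07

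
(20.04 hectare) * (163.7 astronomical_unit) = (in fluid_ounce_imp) 1.727e+23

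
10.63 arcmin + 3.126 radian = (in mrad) 3129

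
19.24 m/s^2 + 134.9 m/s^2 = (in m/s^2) 154.1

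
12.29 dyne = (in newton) 0.0001229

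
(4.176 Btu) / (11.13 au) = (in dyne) 0.0002646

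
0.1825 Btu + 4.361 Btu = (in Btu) 4.543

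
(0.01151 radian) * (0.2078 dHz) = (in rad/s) 0.0002392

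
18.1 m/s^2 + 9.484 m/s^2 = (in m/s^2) 27.58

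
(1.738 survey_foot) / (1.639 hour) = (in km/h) 0.0003232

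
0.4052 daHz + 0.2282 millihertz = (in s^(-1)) 4.052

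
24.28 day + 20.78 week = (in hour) 4074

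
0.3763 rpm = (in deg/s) 2.258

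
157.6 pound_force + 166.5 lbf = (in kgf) 147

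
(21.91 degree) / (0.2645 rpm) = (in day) 0.0001598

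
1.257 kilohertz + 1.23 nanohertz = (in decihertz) 1.257e+04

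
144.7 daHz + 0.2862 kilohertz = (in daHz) 173.3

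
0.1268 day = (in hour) 3.043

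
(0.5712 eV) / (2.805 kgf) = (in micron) 3.327e-15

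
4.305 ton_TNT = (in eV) 1.124e+29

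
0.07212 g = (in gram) 0.07212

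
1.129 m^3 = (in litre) 1129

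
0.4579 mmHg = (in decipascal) 610.5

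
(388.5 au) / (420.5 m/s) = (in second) 1.382e+11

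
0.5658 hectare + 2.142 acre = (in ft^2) 1.542e+05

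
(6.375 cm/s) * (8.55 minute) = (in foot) 107.3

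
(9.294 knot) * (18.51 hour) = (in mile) 198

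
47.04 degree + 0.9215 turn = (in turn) 1.052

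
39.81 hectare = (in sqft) 4.285e+06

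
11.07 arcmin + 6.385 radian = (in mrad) 6388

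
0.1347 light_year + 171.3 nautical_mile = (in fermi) 1.274e+30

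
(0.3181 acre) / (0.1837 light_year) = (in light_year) 7.829e-29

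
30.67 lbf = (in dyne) 1.364e+07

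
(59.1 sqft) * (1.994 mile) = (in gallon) 4.655e+06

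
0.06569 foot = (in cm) 2.002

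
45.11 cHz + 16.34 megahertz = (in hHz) 1.634e+05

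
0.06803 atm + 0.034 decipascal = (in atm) 0.06803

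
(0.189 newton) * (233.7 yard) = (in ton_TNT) 9.653e-09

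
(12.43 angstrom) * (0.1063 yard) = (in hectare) 1.208e-14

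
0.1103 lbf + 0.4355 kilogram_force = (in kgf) 0.4855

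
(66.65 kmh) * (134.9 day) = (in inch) 8.496e+09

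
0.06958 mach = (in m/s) 23.69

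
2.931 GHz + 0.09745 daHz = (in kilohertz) 2.931e+06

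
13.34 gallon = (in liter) 50.5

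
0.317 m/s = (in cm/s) 31.7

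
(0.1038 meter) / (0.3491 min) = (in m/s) 0.004956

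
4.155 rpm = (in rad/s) 0.4351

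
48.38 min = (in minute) 48.38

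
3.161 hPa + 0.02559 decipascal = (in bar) 0.003161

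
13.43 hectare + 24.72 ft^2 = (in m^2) 1.343e+05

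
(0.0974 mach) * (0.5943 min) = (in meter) 1183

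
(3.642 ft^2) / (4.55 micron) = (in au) 4.971e-07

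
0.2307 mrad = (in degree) 0.01322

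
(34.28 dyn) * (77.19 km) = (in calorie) 6.324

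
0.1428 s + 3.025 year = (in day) 1104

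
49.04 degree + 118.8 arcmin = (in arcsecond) 1.837e+05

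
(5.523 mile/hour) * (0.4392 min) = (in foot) 213.5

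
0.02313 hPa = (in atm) 2.283e-05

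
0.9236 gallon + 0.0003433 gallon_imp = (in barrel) 0.022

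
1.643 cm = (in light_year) 1.737e-18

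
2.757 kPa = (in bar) 0.02757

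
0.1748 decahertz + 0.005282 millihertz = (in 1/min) 104.9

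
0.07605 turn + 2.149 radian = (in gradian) 167.2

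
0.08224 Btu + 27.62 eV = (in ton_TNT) 2.074e-08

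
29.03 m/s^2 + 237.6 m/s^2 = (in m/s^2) 266.6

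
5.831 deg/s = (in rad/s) 0.1018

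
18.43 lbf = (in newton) 81.98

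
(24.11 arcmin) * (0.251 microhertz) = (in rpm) 1.681e-08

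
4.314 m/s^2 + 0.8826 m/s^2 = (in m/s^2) 5.197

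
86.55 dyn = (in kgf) 8.826e-05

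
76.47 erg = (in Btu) 7.248e-09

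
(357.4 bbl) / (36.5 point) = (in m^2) 4413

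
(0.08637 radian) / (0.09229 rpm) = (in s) 8.937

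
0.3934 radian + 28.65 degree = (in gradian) 56.88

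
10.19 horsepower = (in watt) 7599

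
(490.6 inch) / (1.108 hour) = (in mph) 0.006988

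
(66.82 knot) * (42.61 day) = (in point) 3.587e+11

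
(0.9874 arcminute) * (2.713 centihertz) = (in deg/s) 0.0004465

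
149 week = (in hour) 2.503e+04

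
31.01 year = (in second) 9.779e+08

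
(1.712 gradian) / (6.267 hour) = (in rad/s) 1.192e-06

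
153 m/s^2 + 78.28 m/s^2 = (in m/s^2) 231.3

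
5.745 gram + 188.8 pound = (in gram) 8.564e+04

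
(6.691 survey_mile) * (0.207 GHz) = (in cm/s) 2.229e+14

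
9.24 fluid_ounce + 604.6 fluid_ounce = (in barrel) 0.1142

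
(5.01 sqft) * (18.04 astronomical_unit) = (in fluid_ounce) 4.247e+16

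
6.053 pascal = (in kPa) 0.006053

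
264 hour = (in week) 1.571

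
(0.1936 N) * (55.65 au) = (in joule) 1.612e+12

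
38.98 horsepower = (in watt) 2.907e+04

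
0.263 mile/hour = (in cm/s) 11.76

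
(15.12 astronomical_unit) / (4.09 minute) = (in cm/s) 9.217e+11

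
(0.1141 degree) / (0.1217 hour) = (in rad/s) 4.545e-06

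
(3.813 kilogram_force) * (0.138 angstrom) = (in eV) 3.221e+09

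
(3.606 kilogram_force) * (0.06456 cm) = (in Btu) 2.164e-05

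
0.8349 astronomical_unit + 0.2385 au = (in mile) 9.978e+07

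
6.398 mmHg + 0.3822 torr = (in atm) 0.008921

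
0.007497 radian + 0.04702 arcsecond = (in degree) 0.4296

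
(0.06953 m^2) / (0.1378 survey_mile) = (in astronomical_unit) 2.096e-15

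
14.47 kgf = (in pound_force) 31.9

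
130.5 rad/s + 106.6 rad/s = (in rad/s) 237.1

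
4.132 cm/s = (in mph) 0.09243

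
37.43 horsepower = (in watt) 2.791e+04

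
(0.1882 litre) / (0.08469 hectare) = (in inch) 8.749e-06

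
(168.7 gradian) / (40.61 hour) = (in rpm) 0.0001731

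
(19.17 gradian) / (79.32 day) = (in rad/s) 4.394e-08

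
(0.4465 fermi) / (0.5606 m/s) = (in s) 7.965e-16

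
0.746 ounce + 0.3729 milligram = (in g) 21.15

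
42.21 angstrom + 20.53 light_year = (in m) 1.942e+17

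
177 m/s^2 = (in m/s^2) 177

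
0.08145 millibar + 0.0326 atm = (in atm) 0.03268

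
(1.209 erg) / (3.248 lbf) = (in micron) 0.008368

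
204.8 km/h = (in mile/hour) 127.3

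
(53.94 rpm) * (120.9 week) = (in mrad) 4.13e+11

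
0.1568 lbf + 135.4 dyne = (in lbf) 0.1571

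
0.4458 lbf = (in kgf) 0.2022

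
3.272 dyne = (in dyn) 3.272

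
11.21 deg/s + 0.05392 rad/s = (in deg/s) 14.3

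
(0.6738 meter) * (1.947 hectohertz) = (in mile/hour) 293.5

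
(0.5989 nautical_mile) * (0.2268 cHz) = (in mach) 0.007388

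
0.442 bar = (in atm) 0.4362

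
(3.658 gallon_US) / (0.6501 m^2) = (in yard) 0.02329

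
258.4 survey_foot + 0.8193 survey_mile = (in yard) 1528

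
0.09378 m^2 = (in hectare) 9.378e-06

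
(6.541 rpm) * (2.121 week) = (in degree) 5.034e+07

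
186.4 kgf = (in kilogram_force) 186.4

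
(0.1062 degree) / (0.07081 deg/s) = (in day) 1.736e-05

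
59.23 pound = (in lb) 59.23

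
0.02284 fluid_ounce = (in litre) 0.0006755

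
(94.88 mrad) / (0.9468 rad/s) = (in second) 0.1002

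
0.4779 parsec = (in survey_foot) 4.838e+16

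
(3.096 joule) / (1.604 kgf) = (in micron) 1.968e+05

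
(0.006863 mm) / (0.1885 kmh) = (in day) 1.517e-09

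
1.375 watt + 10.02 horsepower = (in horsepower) 10.02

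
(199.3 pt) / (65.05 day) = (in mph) 2.798e-08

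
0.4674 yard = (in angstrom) 4.274e+09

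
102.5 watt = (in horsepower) 0.1375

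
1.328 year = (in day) 484.7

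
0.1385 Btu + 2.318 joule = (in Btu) 0.1407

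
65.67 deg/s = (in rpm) 10.95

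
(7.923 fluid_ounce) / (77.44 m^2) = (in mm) 0.003026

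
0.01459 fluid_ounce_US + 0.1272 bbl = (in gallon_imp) 4.449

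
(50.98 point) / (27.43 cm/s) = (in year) 2.079e-09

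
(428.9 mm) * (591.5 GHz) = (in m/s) 2.537e+11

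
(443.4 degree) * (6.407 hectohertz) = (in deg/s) 2.841e+05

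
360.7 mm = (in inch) 14.2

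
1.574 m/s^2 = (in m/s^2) 1.574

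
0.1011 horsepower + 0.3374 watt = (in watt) 75.73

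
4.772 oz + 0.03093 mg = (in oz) 4.772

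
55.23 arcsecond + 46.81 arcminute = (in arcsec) 2864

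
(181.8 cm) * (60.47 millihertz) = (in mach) 0.0003229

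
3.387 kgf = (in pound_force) 7.467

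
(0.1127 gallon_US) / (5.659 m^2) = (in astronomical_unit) 5.039e-16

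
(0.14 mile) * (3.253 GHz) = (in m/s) 7.329e+11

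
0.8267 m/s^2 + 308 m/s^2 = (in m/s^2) 308.8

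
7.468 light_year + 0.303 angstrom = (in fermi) 7.065e+31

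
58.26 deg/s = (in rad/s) 1.017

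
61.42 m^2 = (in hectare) 0.006142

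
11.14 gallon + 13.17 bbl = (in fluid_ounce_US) 7.223e+04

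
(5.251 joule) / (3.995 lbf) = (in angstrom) 2.955e+09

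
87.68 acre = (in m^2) 3.548e+05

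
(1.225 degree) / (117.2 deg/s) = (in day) 1.21e-07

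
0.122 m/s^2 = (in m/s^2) 0.122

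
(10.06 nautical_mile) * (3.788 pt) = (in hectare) 0.00249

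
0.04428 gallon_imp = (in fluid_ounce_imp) 7.085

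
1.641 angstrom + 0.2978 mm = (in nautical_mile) 1.608e-07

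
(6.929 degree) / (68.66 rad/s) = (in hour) 4.893e-07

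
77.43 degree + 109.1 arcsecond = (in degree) 77.46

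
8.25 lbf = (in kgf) 3.742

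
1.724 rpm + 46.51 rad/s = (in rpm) 445.9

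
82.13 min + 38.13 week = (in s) 2.307e+07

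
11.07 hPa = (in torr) 8.303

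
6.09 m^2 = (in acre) 0.001505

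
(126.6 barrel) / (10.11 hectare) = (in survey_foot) 0.0006532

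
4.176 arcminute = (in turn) 0.0001933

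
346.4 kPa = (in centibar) 346.4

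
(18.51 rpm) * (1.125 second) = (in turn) 0.3471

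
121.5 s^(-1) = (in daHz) 12.15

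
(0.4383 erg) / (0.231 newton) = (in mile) 1.179e-10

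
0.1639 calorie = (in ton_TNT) 1.639e-10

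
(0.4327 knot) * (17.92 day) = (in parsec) 1.117e-11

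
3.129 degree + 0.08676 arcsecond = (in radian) 0.05461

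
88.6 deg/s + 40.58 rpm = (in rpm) 55.35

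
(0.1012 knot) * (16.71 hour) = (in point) 8.878e+06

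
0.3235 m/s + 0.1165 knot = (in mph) 0.8577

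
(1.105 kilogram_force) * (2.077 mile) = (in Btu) 34.33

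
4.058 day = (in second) 3.506e+05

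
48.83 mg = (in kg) 4.883e-05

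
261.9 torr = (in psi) 5.064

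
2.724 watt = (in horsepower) 0.003653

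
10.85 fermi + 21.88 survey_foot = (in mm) 6669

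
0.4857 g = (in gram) 0.4857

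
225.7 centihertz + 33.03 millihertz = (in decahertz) 0.229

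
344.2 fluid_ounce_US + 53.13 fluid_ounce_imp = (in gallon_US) 3.088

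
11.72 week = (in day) 82.04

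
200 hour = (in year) 0.02283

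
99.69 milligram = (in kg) 9.969e-05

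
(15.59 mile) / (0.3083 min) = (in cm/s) 1.356e+05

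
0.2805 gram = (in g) 0.2805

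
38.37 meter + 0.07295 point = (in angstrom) 3.837e+11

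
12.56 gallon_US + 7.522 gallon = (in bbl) 0.4781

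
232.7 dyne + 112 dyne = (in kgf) 0.0003515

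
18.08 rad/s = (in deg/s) 1036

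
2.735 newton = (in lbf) 0.6149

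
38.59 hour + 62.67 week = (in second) 3.804e+07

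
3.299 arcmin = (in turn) 0.0001527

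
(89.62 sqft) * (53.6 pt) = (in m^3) 0.1574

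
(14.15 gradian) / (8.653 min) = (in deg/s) 0.02453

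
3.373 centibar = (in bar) 0.03373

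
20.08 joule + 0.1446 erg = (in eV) 1.253e+20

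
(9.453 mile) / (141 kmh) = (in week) 0.0006422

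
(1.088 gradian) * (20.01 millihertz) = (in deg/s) 0.01959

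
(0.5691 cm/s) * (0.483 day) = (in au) 1.588e-09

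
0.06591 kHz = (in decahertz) 6.591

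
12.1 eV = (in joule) 1.939e-18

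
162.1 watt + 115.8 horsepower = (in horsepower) 116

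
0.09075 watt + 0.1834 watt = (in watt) 0.2742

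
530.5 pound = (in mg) 2.406e+08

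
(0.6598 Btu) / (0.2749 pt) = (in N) 7.178e+06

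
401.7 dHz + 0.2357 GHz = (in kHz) 2.357e+05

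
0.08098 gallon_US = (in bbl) 0.001928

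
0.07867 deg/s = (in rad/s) 0.001373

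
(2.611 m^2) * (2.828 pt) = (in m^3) 0.002605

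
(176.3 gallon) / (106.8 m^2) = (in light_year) 6.605e-19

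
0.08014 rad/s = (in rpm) 0.7653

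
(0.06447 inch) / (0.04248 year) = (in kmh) 4.401e-09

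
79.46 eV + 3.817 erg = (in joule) 3.817e-07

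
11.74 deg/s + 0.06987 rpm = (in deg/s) 12.16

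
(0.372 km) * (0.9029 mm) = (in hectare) 3.359e-05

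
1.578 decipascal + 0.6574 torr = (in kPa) 0.0878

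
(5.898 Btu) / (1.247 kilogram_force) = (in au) 3.401e-09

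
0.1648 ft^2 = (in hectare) 1.531e-06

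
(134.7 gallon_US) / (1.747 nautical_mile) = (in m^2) 0.0001576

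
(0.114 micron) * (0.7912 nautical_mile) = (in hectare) 1.67e-08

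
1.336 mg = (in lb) 2.945e-06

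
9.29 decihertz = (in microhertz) 9.29e+05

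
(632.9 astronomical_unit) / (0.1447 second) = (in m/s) 6.543e+14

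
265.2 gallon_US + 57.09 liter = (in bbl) 6.673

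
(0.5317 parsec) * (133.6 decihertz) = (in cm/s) 2.192e+19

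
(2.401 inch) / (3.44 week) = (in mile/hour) 6.557e-08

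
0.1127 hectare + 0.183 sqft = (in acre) 0.2785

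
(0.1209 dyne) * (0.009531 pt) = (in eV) 2.537e+07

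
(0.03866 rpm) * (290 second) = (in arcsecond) 2.422e+05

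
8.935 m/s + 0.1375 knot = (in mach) 0.02645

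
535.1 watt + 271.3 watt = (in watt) 806.4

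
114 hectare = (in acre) 281.7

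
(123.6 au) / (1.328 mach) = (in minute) 6.815e+08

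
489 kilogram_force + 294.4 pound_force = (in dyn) 6.105e+08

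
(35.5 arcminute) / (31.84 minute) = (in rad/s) 5.405e-06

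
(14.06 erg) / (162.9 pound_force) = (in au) 1.297e-20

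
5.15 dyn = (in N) 5.15e-05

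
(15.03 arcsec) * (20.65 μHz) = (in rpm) 1.437e-08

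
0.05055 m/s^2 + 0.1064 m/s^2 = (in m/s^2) 0.1569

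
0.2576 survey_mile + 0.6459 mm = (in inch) 1.632e+04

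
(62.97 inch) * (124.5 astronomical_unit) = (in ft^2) 3.207e+14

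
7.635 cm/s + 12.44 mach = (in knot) 8234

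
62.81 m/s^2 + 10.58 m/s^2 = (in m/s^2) 73.39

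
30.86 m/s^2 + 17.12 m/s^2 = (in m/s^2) 47.98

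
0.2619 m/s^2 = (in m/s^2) 0.2619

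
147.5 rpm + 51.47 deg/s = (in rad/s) 16.34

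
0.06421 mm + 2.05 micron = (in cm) 0.006626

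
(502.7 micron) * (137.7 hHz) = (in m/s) 6.922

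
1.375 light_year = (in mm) 1.301e+19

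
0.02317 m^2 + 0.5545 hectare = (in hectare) 0.5545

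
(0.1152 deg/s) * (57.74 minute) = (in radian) 6.966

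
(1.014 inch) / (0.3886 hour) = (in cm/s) 0.001841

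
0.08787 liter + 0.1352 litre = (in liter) 0.2231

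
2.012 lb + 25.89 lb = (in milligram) 1.266e+07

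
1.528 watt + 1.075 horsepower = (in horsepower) 1.077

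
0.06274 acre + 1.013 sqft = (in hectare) 0.0254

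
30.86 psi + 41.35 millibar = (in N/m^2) 2.169e+05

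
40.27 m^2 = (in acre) 0.009951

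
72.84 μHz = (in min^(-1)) 0.00437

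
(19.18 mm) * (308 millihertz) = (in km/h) 0.02127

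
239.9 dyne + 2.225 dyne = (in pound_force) 0.0005443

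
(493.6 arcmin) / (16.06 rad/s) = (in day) 1.035e-07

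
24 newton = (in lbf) 5.395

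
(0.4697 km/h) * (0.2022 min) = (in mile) 0.0009836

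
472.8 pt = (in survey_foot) 0.5472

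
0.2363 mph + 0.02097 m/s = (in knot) 0.2461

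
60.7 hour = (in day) 2.529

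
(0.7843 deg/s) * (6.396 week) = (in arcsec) 1.092e+10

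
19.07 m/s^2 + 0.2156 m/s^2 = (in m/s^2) 19.29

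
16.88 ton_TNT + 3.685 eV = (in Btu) 6.694e+07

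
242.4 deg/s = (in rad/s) 4.231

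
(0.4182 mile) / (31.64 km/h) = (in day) 0.0008863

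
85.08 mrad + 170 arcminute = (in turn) 0.02141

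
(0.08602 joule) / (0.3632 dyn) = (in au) 1.583e-07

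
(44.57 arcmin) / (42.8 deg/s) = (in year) 5.504e-10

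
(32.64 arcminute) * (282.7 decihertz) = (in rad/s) 0.2684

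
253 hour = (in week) 1.506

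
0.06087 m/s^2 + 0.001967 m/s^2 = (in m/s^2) 0.06284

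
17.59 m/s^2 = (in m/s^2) 17.59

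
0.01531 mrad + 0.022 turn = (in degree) 7.921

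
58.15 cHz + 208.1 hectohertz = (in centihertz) 2.081e+06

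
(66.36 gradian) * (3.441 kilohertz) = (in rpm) 3.425e+04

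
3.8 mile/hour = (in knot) 3.302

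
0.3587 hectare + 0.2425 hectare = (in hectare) 0.6012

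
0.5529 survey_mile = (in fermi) 8.898e+17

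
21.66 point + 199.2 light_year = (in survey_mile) 1.171e+15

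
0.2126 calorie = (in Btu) 0.0008431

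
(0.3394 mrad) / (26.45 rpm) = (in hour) 3.404e-08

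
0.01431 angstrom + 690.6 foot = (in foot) 690.6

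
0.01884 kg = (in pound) 0.04154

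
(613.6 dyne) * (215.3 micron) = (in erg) 13.21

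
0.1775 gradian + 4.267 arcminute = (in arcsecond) 831.1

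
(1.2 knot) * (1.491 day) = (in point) 2.254e+08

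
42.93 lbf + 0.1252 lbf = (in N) 191.5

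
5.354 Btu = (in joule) 5649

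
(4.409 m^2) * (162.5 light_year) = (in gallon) 1.791e+21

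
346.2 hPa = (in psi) 5.021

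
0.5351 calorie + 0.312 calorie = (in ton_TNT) 8.471e-10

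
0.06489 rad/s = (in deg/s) 3.718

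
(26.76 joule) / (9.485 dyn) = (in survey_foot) 9.256e+05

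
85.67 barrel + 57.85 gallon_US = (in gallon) 3656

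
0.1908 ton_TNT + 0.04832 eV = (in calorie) 1.908e+08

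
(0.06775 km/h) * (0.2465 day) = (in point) 1.136e+06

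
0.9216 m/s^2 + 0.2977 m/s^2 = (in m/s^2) 1.219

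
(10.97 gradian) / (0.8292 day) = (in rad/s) 2.405e-06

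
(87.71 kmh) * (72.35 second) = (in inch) 6.94e+04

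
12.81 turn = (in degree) 4612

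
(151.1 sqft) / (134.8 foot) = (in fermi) 3.417e+14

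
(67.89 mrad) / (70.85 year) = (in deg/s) 1.741e-09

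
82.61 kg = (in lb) 182.1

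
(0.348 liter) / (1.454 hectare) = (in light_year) 2.53e-24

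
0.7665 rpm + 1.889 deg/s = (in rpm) 1.081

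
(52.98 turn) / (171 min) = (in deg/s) 1.859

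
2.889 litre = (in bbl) 0.01817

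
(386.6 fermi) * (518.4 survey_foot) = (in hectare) 6.109e-15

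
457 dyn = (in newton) 0.00457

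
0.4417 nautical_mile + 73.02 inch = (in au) 5.481e-09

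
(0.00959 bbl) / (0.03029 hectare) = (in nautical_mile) 2.718e-09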